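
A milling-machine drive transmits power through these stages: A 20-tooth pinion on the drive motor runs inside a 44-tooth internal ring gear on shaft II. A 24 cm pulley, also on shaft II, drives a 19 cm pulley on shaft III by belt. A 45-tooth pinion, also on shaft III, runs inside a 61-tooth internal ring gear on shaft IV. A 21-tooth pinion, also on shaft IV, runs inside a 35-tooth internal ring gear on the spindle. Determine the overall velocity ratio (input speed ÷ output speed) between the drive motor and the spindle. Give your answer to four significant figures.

3.935

Each stage contributes driven/driver: internal gear 44/20 = 2.2, belt 19/24 = 0.79167, internal gear 61/45 = 1.3556, internal gear 35/21 = 1.6667.
Overall: 2.2 × 0.79167 × 1.3556 × 1.6667 = 3.9349.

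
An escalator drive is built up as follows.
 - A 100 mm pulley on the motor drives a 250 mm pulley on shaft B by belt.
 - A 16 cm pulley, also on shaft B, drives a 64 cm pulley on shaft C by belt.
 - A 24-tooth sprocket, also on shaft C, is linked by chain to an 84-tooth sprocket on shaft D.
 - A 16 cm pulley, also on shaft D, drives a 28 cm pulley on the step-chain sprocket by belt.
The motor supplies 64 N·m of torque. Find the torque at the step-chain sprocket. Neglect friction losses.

3920 N·m

belt 250/100 = 2.5 → τ = 64·2.5 = 160 N·m
belt 64/16 = 4 → τ = 160·4 = 640 N·m
chain 84/24 = 3.5 → τ = 640·3.5 = 2240 N·m
belt 28/16 = 1.75 → τ = 2240·1.75 = 3920 N·m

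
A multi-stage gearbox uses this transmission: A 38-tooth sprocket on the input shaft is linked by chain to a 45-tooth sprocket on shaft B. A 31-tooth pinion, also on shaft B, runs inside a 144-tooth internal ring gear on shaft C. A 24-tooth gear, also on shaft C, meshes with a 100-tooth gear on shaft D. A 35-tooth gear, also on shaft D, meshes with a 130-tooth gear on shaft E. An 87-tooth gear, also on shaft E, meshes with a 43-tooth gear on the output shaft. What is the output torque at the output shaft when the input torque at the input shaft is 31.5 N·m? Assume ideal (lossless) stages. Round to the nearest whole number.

1325 N·m

chain 45/38 = 1.1842 → τ = 31.5·1.1842 = 37.303 N·m
internal gear 144/31 = 4.6452 → τ = 37.303·4.6452 = 173.28 N·m
gear mesh 100/24 = 4.1667 → τ = 173.28·4.1667 = 721.99 N·m
gear mesh 130/35 = 3.7143 → τ = 721.99·3.7143 = 2681.7 N·m
gear mesh 43/87 = 0.49425 → τ = 2681.7·0.49425 = 1325.4 N·m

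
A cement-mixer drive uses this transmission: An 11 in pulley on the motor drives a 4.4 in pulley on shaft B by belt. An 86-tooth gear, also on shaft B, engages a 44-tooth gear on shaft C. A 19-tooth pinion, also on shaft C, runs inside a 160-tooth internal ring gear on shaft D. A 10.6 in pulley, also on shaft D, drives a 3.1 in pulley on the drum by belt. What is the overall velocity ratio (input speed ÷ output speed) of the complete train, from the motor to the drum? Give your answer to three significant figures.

Each stage contributes driven/driver: belt 4.4/11 = 0.4, gear mesh 44/86 = 0.51163, internal gear 160/19 = 8.4211, belt 3.1/10.6 = 0.29245.
Overall: 0.4 × 0.51163 × 8.4211 × 0.29245 = 0.50401.

0.504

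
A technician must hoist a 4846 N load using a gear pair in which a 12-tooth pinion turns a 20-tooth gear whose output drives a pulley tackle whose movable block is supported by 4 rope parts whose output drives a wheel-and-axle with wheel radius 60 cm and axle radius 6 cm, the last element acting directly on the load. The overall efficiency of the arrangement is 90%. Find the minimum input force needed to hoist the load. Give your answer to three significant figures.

80.8 N

Gear pair MA = 20/12 = 1.6667.
Block-and-tackle MA = number of supporting rope parts = 4.
Wheel-and-axle MA = R/r = 60/6 = 10.
Combined ideal MA = 1.6667 × 4 × 10 = 66.667.
Actual MA = 66.667 × 0.90 = 60.
Effort = load / actual MA = 4846 / 60 = 80.767 N.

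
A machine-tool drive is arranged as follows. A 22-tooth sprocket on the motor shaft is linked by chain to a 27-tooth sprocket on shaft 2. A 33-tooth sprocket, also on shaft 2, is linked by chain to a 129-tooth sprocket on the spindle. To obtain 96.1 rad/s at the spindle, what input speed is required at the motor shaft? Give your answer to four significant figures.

Overall ratio R = 1.2273 × 3.9091 = 4.7975.
Required input speed = output speed × R = 96.1 × 4.7975 = 461.04 rad/s.

461.0 rad/s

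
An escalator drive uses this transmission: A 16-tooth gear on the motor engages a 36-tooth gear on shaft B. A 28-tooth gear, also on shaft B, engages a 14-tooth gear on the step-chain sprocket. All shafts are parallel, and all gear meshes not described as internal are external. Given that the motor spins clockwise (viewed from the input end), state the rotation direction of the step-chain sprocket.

clockwise

the motor → shaft B: external mesh, 1 reversal → CCW.
shaft B → the step-chain sprocket: external mesh, 1 reversal → CW.
2 reversals in total — an even number — so the step-chain sprocket turns the same way as the motor.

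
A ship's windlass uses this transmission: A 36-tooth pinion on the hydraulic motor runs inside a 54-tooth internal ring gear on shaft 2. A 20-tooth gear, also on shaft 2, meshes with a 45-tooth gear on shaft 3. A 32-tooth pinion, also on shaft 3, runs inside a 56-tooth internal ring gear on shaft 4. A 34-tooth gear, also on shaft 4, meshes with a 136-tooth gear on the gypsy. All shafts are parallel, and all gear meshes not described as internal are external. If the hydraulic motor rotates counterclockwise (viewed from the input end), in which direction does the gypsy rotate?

the hydraulic motor → shaft 2: internal mesh, same direction → CCW.
shaft 2 → shaft 3: external mesh, 1 reversal → CW.
shaft 3 → shaft 4: internal mesh, same direction → CW.
shaft 4 → the gypsy: external mesh, 1 reversal → CCW.
2 reversals in total — an even number — so the gypsy turns the same way as the hydraulic motor.

counterclockwise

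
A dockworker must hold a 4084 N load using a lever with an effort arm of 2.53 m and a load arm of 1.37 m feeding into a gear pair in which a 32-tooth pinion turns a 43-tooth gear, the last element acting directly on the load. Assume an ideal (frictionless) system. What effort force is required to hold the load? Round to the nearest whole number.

1646 N

Lever MA = effort arm / load arm = 2.53/1.37 = 1.8467.
Gear pair MA = 43/32 = 1.3438.
Combined ideal MA = 1.8467 × 1.3438 = 2.4815.
Effort = load / MA = 4084 / 2.4815 = 1645.8 N.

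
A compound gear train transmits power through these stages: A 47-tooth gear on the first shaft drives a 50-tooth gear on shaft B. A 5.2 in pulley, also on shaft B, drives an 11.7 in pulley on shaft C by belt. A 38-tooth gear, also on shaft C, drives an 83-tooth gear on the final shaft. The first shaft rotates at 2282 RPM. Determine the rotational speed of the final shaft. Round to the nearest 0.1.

Gear mesh: ratio = 50/47 = 1.0638, so shaft B turns at 2282 / 1.0638 = 2145.1 RPM.
Belt: ratio = 11.7/5.2 = 2.25, so shaft C turns at 2145.1 / 2.25 = 953.37 RPM.
Gear mesh: ratio = 83/38 = 2.1842, so the final shaft turns at 953.37 / 2.1842 = 436.48 RPM.

436.5 RPM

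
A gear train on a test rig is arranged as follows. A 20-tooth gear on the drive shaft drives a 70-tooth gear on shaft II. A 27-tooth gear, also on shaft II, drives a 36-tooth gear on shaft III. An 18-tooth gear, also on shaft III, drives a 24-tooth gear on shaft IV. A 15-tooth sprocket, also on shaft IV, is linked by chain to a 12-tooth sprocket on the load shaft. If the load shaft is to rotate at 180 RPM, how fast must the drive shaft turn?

Overall ratio R = 3.5 × 1.3333 × 1.3333 × 0.8 = 4.9778.
Required input speed = output speed × R = 180 × 4.9778 = 896 RPM.

896 RPM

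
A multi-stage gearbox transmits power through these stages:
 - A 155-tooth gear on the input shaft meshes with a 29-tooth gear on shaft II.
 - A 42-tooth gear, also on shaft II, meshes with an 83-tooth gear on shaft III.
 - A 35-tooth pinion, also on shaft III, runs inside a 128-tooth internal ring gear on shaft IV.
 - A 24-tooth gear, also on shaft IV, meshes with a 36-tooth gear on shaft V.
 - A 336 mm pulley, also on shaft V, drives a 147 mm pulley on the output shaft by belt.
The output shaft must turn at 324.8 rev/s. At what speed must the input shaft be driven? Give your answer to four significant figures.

288.2 rev/s

Overall ratio R = 0.1871 × 1.9762 × 3.6571 × 1.5 × 0.4375 = 0.88737.
Required input speed = output speed × R = 324.8 × 0.88737 = 288.22 rev/s.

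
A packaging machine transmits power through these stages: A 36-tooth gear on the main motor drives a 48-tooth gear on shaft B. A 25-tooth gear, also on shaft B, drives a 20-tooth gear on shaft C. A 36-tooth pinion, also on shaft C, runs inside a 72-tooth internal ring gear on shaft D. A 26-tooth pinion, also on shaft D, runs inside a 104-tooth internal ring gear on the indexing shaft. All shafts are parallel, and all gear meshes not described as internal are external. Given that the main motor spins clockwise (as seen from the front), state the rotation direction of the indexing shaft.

clockwise

the main motor → shaft B: external mesh, 1 reversal → CCW.
shaft B → shaft C: external mesh, 1 reversal → CW.
shaft C → shaft D: internal mesh, same direction → CW.
shaft D → the indexing shaft: internal mesh, same direction → CW.
2 reversals in total — an even number — so the indexing shaft turns the same way as the main motor.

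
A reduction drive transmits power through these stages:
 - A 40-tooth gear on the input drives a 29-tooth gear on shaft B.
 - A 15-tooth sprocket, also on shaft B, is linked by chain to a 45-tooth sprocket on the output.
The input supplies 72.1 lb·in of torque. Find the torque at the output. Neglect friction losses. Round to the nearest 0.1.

Gear mesh: ratio = 29/40 = 0.725; torque at shaft B = 72.1 × 0.725 = 52.272 lb·in.
Chain: ratio = 45/15 = 3; torque at the output = 52.272 × 3 = 156.82 lb·in.

156.8 lb·in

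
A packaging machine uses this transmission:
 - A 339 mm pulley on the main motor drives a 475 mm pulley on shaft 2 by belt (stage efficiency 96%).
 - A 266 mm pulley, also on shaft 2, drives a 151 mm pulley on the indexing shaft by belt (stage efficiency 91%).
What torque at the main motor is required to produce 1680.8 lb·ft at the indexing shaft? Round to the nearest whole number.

Overall ratio R = 1.4012 × 0.56767 = 0.79541; overall efficiency η = 0.96 × 0.91 = 0.8736.
Input torque = output torque / (R × η) = 1680.8 / (0.79541 × 0.8736) = 2418.9 lb·ft.

2419 lb·ft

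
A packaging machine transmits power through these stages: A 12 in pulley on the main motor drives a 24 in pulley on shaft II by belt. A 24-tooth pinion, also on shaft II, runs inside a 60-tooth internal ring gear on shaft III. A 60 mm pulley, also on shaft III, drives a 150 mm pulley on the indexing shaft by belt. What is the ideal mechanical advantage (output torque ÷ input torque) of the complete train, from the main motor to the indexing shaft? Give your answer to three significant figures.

12.5

Each stage contributes driven/driver: belt 24/12 = 2, internal gear 60/24 = 2.5, belt 150/60 = 2.5.
Overall: 2 × 2.5 × 2.5 = 12.5.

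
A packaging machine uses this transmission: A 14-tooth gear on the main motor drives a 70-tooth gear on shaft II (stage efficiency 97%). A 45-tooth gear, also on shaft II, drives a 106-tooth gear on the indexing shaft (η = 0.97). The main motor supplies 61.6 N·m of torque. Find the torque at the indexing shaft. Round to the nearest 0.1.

682.6 N·m

gear mesh 70/14 = 5 → τ = 61.6·5·0.97 = 298.76 N·m
gear mesh 106/45 = 2.3556 → τ = 298.76·2.3556·0.97 = 682.63 N·m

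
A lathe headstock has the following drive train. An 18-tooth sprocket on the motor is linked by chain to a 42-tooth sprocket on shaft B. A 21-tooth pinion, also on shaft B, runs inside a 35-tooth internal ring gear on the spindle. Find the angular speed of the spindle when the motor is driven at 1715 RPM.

the motor → shaft B (chain, 42/18): 1715 ÷ 2.3333 = 735 RPM
shaft B → the spindle (internal gear, 35/21): 735 ÷ 1.6667 = 441 RPM

441 RPM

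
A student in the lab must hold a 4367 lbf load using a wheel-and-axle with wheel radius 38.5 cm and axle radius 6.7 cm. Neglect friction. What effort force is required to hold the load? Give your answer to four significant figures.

Wheel-and-axle MA = R/r = 38.5/6.7 = 5.7463.
Effort = load / MA = 4367 / 5.7463 = 759.97 lbf.

760.0 lbf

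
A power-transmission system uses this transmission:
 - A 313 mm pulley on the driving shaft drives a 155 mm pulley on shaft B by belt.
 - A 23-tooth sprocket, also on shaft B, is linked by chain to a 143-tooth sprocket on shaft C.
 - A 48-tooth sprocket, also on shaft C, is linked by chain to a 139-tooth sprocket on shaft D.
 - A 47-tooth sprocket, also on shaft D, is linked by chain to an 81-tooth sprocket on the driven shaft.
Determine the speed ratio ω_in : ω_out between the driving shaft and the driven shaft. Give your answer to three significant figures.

Each stage contributes driven/driver: belt 155/313 = 0.49521, chain 143/23 = 6.2174, chain 139/48 = 2.8958, chain 81/47 = 1.7234.
Overall: 0.49521 × 6.2174 × 2.8958 × 1.7234 = 15.366.

15.4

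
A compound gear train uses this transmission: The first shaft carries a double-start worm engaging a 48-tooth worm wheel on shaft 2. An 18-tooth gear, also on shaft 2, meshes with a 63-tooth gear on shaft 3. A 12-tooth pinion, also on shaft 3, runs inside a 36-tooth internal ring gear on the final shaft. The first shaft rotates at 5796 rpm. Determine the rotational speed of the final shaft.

23 rpm

worm 48/2 = 24 → 5796/24 = 241.5 rpm
gear mesh 63/18 = 3.5 → 241.5/3.5 = 69 rpm
internal gear 36/12 = 3 → 69/3 = 23 rpm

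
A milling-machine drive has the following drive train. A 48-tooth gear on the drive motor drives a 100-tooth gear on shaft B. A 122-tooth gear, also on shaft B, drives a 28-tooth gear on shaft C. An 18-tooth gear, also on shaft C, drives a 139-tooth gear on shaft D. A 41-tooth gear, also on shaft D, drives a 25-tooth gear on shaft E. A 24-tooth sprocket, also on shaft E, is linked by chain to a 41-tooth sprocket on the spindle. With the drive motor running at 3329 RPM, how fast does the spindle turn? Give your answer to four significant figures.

Gear mesh: ratio = 100/48 = 2.0833, so shaft B turns at 3329 / 2.0833 = 1597.9 RPM.
Gear mesh: ratio = 28/122 = 0.22951, so shaft C turns at 1597.9 / 0.22951 = 6962.4 RPM.
Gear mesh: ratio = 139/18 = 7.7222, so shaft D turns at 6962.4 / 7.7222 = 901.6 RPM.
Gear mesh: ratio = 25/41 = 0.60976, so shaft E turns at 901.6 / 0.60976 = 1478.6 RPM.
Chain: ratio = 41/24 = 1.7083, so the spindle turns at 1478.6 / 1.7083 = 865.54 RPM.

865.5 RPM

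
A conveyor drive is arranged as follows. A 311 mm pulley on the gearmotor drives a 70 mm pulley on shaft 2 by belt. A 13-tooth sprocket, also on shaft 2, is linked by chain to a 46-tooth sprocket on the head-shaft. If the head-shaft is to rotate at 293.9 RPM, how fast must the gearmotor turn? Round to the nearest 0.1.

234.1 RPM

Overall ratio R = 0.22508 × 3.5385 = 0.79644.
Required input speed = output speed × R = 293.9 × 0.79644 = 234.07 RPM.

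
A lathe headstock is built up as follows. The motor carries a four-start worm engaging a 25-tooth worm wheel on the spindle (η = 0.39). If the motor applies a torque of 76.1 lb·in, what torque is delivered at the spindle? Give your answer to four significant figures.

worm 25/4 = 6.25 → τ = 76.1·6.25·0.39 = 185.49 lb·in

185.5 lb·in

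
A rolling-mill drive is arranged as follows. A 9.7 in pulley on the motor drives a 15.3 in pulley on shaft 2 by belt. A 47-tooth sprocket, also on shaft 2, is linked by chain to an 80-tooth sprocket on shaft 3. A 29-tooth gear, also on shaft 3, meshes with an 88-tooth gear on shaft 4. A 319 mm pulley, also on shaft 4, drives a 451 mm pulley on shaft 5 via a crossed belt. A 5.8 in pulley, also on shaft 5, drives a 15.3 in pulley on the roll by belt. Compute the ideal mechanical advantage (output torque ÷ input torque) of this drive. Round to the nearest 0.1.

30.4

Each stage contributes driven/driver: belt 15.3/9.7 = 1.5773, chain 80/47 = 1.7021, gear mesh 88/29 = 3.0345, belt 451/319 = 1.4138, belt 15.3/5.8 = 2.6379.
Overall: 1.5773 × 1.7021 × 3.0345 × 1.4138 × 2.6379 = 30.384.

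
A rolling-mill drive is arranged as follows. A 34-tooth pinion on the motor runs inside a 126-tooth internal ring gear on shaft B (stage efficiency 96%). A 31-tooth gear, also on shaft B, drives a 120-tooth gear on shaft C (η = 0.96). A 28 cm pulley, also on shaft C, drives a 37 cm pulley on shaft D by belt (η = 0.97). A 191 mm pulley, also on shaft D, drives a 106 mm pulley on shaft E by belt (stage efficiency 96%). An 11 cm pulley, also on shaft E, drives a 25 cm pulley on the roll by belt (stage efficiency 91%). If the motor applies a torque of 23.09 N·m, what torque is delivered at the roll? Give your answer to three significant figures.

After the internal gear (126/34): 23.09 × 3.7059 × 0.96 = 82.146 N·m
After the gear mesh (120/31): 82.146 × 3.871 × 0.96 = 305.27 N·m
After the belt (37/28): 305.27 × 1.3214 × 0.97 = 391.28 N·m
After the belt (106/191): 391.28 × 0.55497 × 0.96 = 208.47 N·m
After the belt (25/11): 208.47 × 2.2727 × 0.91 = 431.15 N·m

431 N·m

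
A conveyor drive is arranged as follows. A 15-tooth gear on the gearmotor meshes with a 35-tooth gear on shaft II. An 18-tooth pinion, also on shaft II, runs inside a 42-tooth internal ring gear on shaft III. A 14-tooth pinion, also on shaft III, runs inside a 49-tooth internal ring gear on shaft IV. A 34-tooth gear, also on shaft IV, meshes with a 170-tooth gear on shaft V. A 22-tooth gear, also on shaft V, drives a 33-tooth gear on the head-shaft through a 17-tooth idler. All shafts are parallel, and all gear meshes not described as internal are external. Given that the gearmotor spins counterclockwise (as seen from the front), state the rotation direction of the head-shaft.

counterclockwise

the gearmotor → shaft II: external mesh, 1 reversal → CW.
shaft II → shaft III: internal mesh, same direction → CW.
shaft III → shaft IV: internal mesh, same direction → CW.
shaft IV → shaft V: external mesh, 1 reversal → CCW.
shaft V → the head-shaft: driver → idler → driven is 2 external meshes, 2 reversals → CCW.
4 reversals in total — an even number — so the head-shaft turns the same way as the gearmotor.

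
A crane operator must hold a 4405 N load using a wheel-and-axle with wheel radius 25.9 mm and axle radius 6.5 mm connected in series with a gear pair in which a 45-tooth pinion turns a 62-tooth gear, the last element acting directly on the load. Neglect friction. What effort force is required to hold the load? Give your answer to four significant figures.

802.4 N

Wheel-and-axle MA = R/r = 25.9/6.5 = 3.9846.
Gear pair MA = 62/45 = 1.3778.
Combined ideal MA = 3.9846 × 1.3778 = 5.4899.
Effort = load / MA = 4405 / 5.4899 = 802.38 N.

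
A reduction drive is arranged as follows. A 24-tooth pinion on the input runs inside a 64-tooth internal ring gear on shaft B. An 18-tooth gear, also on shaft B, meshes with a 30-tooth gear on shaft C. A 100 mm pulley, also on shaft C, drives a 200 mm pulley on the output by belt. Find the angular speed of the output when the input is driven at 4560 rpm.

internal gear 64/24 = 2.6667 → 4560/2.6667 = 1710 rpm
gear mesh 30/18 = 1.6667 → 1710/1.6667 = 1026 rpm
belt 200/100 = 2 → 1026/2 = 513 rpm

513 rpm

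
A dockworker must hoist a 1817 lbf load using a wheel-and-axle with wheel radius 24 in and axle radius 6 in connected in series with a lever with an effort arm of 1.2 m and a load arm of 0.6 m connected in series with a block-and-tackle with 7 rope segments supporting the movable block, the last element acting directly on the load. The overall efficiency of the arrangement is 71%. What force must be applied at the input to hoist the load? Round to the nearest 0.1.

45.7 lbf

Wheel-and-axle MA = R/r = 24/6 = 4.
Lever MA = effort arm / load arm = 1.2/0.6 = 2.
Block-and-tackle MA = number of supporting rope parts = 7.
Combined ideal MA = 4 × 2 × 7 = 56.
Actual MA = 56 × 0.71 = 39.76.
Effort = load / actual MA = 1817 / 39.76 = 45.699 lbf.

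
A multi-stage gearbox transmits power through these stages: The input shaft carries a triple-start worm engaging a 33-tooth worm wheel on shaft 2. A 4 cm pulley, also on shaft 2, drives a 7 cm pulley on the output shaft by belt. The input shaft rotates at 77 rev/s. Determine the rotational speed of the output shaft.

4 rev/s

worm 33/3 = 11 → 77/11 = 7 rev/s
belt 7/4 = 1.75 → 7/1.75 = 4 rev/s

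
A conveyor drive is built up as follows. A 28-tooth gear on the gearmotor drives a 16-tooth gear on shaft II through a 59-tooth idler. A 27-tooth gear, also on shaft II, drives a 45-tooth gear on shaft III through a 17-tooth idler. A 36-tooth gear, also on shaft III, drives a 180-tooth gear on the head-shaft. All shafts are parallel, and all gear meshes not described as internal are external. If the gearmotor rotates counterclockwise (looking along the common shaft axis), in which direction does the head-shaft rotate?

clockwise

the gearmotor → shaft II: driver → idler → driven is 2 external meshes, 2 reversals → CCW.
shaft II → shaft III: driver → idler → driven is 2 external meshes, 2 reversals → CCW.
shaft III → the head-shaft: external mesh, 1 reversal → CW.
5 reversals in total — an odd number — so the head-shaft turns opposite to the gearmotor.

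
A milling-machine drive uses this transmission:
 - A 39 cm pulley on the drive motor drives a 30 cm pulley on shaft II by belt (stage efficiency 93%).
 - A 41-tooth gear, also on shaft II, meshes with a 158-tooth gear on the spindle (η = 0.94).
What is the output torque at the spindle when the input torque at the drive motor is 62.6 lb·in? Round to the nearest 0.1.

162.2 lb·in

Belt: ratio = 30/39 = 0.76923; torque at shaft II = 62.6 × 0.76923 × 0.93 = 44.783 lb·in.
Gear mesh: ratio = 158/41 = 3.8537; torque at the spindle = 44.783 × 3.8537 × 0.94 = 162.22 lb·in.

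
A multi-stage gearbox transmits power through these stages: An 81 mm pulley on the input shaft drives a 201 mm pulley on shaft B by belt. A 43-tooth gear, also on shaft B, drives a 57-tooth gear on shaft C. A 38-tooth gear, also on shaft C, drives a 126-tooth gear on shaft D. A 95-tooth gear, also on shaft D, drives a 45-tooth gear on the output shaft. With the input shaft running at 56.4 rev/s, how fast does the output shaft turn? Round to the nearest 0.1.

10.9 rev/s

the input shaft → shaft B (belt, 201/81): 56.4 ÷ 2.4815 = 22.728 rev/s
shaft B → shaft C (gear mesh, 57/43): 22.728 ÷ 1.3256 = 17.146 rev/s
shaft C → shaft D (gear mesh, 126/38): 17.146 ÷ 3.3158 = 5.171 rev/s
shaft D → the output shaft (gear mesh, 45/95): 5.171 ÷ 0.47368 = 10.917 rev/s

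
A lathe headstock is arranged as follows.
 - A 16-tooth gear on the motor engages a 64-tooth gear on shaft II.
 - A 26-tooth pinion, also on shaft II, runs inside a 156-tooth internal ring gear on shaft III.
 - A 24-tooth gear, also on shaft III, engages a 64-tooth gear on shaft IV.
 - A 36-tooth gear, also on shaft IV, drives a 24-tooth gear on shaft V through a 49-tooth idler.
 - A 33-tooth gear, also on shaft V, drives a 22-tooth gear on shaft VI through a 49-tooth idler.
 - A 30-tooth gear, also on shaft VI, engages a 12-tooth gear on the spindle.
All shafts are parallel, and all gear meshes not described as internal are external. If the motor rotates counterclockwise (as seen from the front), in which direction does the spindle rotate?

the motor → shaft II: external mesh, 1 reversal → CW.
shaft II → shaft III: internal mesh, same direction → CW.
shaft III → shaft IV: external mesh, 1 reversal → CCW.
shaft IV → shaft V: driver → idler → driven is 2 external meshes, 2 reversals → CCW.
shaft V → shaft VI: driver → idler → driven is 2 external meshes, 2 reversals → CCW.
shaft VI → the spindle: external mesh, 1 reversal → CW.
7 reversals in total — an odd number — so the spindle turns opposite to the motor.

clockwise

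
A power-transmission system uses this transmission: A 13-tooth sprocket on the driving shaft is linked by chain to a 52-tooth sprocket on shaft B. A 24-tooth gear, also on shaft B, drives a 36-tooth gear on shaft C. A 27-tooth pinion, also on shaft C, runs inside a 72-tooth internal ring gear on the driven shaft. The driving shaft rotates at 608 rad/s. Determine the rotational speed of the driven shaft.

38 rad/s

Chain: ratio = 52/13 = 4, so shaft B turns at 608 / 4 = 152 rad/s.
Gear mesh: ratio = 36/24 = 1.5, so shaft C turns at 152 / 1.5 = 101.33 rad/s.
Internal gear: ratio = 72/27 = 2.6667, so the driven shaft turns at 101.33 / 2.6667 = 38 rad/s.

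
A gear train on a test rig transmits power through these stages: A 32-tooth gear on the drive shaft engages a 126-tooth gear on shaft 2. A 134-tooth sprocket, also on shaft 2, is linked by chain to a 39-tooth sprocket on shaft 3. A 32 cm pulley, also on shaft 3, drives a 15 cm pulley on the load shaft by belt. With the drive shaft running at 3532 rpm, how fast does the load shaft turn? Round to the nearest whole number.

6575 rpm

the drive shaft → shaft 2 (gear mesh, 126/32): 3532 ÷ 3.9375 = 897.02 rpm
shaft 2 → shaft 3 (chain, 39/134): 897.02 ÷ 0.29104 = 3082.1 rpm
shaft 3 → the load shaft (belt, 15/32): 3082.1 ÷ 0.46875 = 6575 rpm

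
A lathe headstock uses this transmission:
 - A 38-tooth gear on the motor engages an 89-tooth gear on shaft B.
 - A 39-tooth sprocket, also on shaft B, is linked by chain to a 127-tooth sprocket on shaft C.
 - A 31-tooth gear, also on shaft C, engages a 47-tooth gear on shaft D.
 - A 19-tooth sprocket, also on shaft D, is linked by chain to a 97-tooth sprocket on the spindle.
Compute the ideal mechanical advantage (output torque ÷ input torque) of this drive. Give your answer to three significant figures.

59.0

Each stage contributes driven/driver: gear mesh 89/38 = 2.3421, chain 127/39 = 3.2564, gear mesh 47/31 = 1.5161, chain 97/19 = 5.1053.
Overall: 2.3421 × 3.2564 × 1.5161 × 5.1053 = 59.034.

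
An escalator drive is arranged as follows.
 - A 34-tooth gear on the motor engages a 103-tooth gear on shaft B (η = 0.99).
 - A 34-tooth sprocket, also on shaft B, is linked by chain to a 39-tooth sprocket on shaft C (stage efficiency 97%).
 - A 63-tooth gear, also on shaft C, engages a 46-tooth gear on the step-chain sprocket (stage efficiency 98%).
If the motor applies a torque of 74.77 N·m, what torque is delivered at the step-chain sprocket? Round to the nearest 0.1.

gear mesh 103/34 = 3.0294 → τ = 74.77·3.0294·0.99 = 224.24 N·m
chain 39/34 = 1.1471 → τ = 224.24·1.1471·0.97 = 249.5 N·m
gear mesh 46/63 = 0.73016 → τ = 249.5·0.73016·0.98 = 178.53 N·m

178.5 N·m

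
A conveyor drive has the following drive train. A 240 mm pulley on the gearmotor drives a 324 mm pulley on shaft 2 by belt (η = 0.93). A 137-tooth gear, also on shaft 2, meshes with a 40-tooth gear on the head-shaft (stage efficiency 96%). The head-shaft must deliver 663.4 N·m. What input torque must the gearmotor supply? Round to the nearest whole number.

Overall ratio R = 1.35 × 0.29197 = 0.39416; overall efficiency η = 0.93 × 0.96 = 0.8928.
Input torque = output torque / (R × η) = 663.4 / (0.39416 × 0.8928) = 1885.2 N·m.

1885 N·m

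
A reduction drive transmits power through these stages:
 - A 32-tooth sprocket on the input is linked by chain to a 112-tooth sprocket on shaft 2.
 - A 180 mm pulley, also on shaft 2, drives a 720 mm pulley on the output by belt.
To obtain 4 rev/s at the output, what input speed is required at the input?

Overall ratio R = 3.5 × 4 = 14.
Required input speed = output speed × R = 4 × 14 = 56 rev/s.

56 rev/s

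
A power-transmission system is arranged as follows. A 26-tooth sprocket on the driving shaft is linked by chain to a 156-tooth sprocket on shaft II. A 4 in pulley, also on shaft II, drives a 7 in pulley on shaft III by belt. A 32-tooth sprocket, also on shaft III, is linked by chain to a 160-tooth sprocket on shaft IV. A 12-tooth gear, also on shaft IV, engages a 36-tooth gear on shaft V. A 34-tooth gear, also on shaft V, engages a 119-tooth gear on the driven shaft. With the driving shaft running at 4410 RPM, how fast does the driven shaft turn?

8 RPM

Chain: ratio = 156/26 = 6, so shaft II turns at 4410 / 6 = 735 RPM.
Belt: ratio = 7/4 = 1.75, so shaft III turns at 735 / 1.75 = 420 RPM.
Chain: ratio = 160/32 = 5, so shaft IV turns at 420 / 5 = 84 RPM.
Gear mesh: ratio = 36/12 = 3, so shaft V turns at 84 / 3 = 28 RPM.
Gear mesh: ratio = 119/34 = 3.5, so the driven shaft turns at 28 / 3.5 = 8 RPM.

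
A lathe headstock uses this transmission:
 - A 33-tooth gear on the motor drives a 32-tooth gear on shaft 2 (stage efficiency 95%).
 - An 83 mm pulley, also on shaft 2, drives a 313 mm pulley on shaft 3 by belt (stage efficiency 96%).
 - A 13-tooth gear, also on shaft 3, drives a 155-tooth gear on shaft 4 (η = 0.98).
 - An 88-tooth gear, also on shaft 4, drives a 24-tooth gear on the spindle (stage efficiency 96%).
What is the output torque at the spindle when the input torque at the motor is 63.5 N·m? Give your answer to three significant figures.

Gear mesh: ratio = 32/33 = 0.9697; torque at shaft 2 = 63.5 × 0.9697 × 0.95 = 58.497 N·m.
Belt: ratio = 313/83 = 3.7711; torque at shaft 3 = 58.497 × 3.7711 × 0.96 = 211.77 N·m.
Gear mesh: ratio = 155/13 = 11.923; torque at shaft 4 = 211.77 × 11.923 × 0.98 = 2474.5 N·m.
Gear mesh: ratio = 24/88 = 0.27273; torque at the spindle = 2474.5 × 0.27273 × 0.96 = 647.87 N·m.

648 N·m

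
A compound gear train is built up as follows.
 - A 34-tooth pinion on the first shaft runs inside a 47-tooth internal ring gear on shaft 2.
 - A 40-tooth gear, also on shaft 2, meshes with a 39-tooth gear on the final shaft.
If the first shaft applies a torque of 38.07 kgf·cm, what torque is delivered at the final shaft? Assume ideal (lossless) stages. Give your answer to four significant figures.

51.31 kgf·cm

internal gear 47/34 = 1.3824 → τ = 38.07·1.3824 = 52.626 kgf·cm
gear mesh 39/40 = 0.975 → τ = 52.626·0.975 = 51.311 kgf·cm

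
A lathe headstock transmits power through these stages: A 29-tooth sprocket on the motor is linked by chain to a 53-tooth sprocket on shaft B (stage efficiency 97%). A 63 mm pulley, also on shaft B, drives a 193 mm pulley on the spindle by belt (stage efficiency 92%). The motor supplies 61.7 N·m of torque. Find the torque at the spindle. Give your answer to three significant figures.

308 N·m

chain 53/29 = 1.8276 → τ = 61.7·1.8276·0.97 = 109.38 N·m
belt 193/63 = 3.0635 → τ = 109.38·3.0635·0.92 = 308.28 N·m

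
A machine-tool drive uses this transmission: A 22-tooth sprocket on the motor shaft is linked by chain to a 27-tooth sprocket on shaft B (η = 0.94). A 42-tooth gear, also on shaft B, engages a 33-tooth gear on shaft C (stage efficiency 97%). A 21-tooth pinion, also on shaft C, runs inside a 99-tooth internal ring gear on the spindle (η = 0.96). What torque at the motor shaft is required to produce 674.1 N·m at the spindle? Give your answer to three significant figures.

Overall ratio R = 1.2273 × 0.78571 × 4.7143 = 4.5459; overall efficiency η = 0.94 × 0.97 × 0.96 = 0.8753.
Input torque = output torque / (R × η) = 674.1 / (4.5459 × 0.8753) = 169.41 N·m.

169 N·m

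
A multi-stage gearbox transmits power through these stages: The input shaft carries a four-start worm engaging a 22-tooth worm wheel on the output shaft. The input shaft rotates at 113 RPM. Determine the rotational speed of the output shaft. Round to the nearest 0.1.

Worm: ratio = 22/4 = 5.5, so the output shaft turns at 113 / 5.5 = 20.545 RPM.

20.5 RPM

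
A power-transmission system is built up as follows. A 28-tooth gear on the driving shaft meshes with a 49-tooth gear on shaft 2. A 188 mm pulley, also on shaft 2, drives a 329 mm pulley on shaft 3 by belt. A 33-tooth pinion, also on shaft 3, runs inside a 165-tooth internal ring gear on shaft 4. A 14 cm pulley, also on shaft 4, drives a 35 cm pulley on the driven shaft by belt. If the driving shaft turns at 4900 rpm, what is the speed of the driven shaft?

the driving shaft → shaft 2 (gear mesh, 49/28): 4900 ÷ 1.75 = 2800 rpm
shaft 2 → shaft 3 (belt, 329/188): 2800 ÷ 1.75 = 1600 rpm
shaft 3 → shaft 4 (internal gear, 165/33): 1600 ÷ 5 = 320 rpm
shaft 4 → the driven shaft (belt, 35/14): 320 ÷ 2.5 = 128 rpm

128 rpm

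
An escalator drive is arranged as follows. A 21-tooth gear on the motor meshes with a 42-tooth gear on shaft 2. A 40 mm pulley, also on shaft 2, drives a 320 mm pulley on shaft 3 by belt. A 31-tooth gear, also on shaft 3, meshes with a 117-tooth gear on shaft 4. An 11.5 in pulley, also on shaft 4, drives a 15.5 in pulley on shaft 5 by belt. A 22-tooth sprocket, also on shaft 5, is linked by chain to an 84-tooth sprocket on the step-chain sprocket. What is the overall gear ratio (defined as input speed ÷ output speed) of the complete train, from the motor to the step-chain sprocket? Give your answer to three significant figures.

311

Each stage contributes driven/driver: gear mesh 42/21 = 2, belt 320/40 = 8, gear mesh 117/31 = 3.7742, belt 15.5/11.5 = 1.3478, chain 84/22 = 3.8182.
Overall: 2 × 8 × 3.7742 × 1.3478 × 3.8182 = 310.77.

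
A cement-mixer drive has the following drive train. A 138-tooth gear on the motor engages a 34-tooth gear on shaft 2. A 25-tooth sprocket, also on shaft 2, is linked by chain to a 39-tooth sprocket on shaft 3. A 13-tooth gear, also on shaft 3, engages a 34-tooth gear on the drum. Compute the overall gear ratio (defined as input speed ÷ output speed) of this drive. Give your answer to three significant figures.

Each stage contributes driven/driver: gear mesh 34/138 = 0.24638, chain 39/25 = 1.56, gear mesh 34/13 = 2.6154.
Overall: 0.24638 × 1.56 × 2.6154 = 1.0052.

1.01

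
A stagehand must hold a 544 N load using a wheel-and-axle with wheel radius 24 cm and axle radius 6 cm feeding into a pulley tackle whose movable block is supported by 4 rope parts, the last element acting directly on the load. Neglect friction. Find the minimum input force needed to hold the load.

Wheel-and-axle MA = R/r = 24/6 = 4.
Block-and-tackle MA = number of supporting rope parts = 4.
Combined ideal MA = 4 × 4 = 16.
Effort = load / MA = 544 / 16 = 34 N.

34 N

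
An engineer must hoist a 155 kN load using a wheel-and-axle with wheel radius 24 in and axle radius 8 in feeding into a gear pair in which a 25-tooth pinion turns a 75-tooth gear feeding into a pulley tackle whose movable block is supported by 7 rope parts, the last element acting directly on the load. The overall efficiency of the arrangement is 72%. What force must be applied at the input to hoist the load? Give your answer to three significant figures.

Wheel-and-axle MA = R/r = 24/8 = 3.
Gear pair MA = 75/25 = 3.
Block-and-tackle MA = number of supporting rope parts = 7.
Combined ideal MA = 3 × 3 × 7 = 63.
Actual MA = 63 × 0.72 = 45.36.
Effort = load / actual MA = 155 / 45.36 = 3.4171 kN.

3.42 kN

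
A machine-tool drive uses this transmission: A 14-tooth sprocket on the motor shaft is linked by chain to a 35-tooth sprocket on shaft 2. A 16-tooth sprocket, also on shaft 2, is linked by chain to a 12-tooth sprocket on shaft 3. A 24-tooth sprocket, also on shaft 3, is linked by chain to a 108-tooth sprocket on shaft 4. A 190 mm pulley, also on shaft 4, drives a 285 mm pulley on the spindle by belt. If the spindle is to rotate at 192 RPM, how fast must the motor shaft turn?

Overall ratio R = 2.5 × 0.75 × 4.5 × 1.5 = 12.656.
Required input speed = output speed × R = 192 × 12.656 = 2430 RPM.

2430 RPM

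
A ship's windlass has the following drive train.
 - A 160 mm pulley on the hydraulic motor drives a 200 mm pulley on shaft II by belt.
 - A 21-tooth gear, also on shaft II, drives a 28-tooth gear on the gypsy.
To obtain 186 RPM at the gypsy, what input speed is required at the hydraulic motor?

Overall ratio R = 1.25 × 1.3333 = 1.6667.
Required input speed = output speed × R = 186 × 1.6667 = 310 RPM.

310 RPM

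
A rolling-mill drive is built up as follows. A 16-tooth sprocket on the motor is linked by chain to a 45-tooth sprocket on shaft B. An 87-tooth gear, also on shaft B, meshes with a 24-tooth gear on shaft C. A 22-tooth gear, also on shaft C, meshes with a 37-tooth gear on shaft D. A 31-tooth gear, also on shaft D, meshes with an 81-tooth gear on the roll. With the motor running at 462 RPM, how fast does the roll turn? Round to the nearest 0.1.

135.5 RPM

chain 45/16 = 2.8125 → 462/2.8125 = 164.27 RPM
gear mesh 24/87 = 0.27586 → 164.27/0.27586 = 595.47 RPM
gear mesh 37/22 = 1.6818 → 595.47/1.6818 = 354.06 RPM
gear mesh 81/31 = 2.6129 → 354.06/2.6129 = 135.5 RPM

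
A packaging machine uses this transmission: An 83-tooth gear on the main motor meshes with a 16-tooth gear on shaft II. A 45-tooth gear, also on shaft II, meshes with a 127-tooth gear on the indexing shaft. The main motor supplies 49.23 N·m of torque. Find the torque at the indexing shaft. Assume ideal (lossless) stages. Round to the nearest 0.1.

26.8 N·m

gear mesh 16/83 = 0.19277 → τ = 49.23·0.19277 = 9.4901 N·m
gear mesh 127/45 = 2.8222 → τ = 9.4901·2.8222 = 26.783 N·m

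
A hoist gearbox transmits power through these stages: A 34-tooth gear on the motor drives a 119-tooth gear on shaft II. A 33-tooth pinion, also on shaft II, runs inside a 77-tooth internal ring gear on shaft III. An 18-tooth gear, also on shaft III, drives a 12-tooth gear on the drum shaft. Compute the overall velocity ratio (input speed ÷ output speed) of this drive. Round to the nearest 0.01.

Each stage contributes driven/driver: gear mesh 119/34 = 3.5, internal gear 77/33 = 2.3333, gear mesh 12/18 = 0.66667.
Overall: 3.5 × 2.3333 × 0.66667 = 5.4444.

5.44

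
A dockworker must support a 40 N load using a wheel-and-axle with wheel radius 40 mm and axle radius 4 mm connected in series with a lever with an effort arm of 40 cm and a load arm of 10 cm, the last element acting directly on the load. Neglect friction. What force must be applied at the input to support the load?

Wheel-and-axle MA = R/r = 40/4 = 10.
Lever MA = effort arm / load arm = 40/10 = 4.
Combined ideal MA = 10 × 4 = 40.
Effort = load / MA = 40 / 40 = 1 N.

1 N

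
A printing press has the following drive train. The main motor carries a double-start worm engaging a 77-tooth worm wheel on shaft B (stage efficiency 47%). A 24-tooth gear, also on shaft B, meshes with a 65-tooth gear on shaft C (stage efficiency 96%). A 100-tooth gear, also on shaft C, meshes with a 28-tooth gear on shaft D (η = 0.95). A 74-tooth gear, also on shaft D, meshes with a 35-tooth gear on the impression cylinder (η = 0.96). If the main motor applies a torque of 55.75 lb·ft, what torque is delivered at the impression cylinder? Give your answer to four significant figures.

Worm: ratio = 77/2 = 38.5; torque at shaft B = 55.75 × 38.5 × 0.47 = 1008.8 lb·ft.
Gear mesh: ratio = 65/24 = 2.7083; torque at shaft C = 1008.8 × 2.7083 × 0.96 = 2622.9 lb·ft.
Gear mesh: ratio = 28/100 = 0.28; torque at shaft D = 2622.9 × 0.28 × 0.95 = 697.68 lb·ft.
Gear mesh: ratio = 35/74 = 0.47297; torque at the impression cylinder = 697.68 × 0.47297 × 0.96 = 316.79 lb·ft.

316.8 lb·ft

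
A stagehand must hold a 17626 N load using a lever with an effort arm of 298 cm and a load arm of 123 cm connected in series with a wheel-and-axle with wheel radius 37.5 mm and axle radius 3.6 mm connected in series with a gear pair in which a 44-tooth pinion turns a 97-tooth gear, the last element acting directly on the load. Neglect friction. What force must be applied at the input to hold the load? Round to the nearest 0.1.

Lever MA = effort arm / load arm = 298/123 = 2.4228.
Wheel-and-axle MA = R/r = 37.5/3.6 = 10.417.
Gear pair MA = 97/44 = 2.2045.
Combined ideal MA = 2.4228 × 10.417 × 2.2045 = 55.636.
Effort = load / MA = 17626 / 55.636 = 316.81 N.

316.8 N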